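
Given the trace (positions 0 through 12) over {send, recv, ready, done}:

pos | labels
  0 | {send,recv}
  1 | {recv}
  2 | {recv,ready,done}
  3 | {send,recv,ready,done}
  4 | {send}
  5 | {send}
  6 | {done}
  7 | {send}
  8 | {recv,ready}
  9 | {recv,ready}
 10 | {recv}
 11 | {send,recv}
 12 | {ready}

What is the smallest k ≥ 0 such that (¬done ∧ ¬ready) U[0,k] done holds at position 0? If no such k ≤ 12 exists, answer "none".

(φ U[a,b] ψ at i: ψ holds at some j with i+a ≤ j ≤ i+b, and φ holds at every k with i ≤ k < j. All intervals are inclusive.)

2

Need earliest j ≥ 0 with done, and (¬done ∧ ¬ready) at every k in [0,j-1].
  j=0: rhs fails.
  j=1: rhs fails.
  j=2: rhs holds; lhs holds on [0,1]. k = 2.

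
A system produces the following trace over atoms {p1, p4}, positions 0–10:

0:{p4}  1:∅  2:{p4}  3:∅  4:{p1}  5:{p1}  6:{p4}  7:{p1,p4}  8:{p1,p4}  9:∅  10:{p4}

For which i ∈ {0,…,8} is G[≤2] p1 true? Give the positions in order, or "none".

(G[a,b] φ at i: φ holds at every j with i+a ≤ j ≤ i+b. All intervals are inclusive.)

none

Evaluate at each i in [0,8]:
  i=0: ✗ (fails at j=0)
  i=1: ✗ (fails at j=1)
  i=2: ✗ (fails at j=2)
  i=3: ✗ (fails at j=3)
  i=4: ✗ (fails at j=6)
  i=5: ✗ (fails at j=6)
  i=6: ✗ (fails at j=6)
  i=7: ✗ (fails at j=9)
  i=8: ✗ (fails at j=9)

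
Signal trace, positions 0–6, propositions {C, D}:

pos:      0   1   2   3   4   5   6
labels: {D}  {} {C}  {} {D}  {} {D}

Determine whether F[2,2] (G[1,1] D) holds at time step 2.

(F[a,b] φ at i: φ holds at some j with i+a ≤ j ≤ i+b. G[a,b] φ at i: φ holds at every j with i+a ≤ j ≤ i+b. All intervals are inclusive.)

Does not hold

Check G[1,1] D at each j in [4,4]:
  j=4: fails at 5
No position in the window satisfies it → formula fails.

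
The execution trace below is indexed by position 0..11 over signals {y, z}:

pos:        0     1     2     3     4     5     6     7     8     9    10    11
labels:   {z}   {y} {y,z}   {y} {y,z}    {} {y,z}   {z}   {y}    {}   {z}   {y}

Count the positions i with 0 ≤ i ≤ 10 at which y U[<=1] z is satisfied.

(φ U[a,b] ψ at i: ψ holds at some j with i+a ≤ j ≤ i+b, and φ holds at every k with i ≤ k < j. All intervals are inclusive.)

8

Evaluate at each i in [0,10]:
  i=0: ✓ (rhs at j=0)
  i=1: ✓ (rhs at j=2; lhs holds on [1,1])
  i=2: ✓ (rhs at j=2)
  i=3: ✓ (rhs at j=4; lhs holds on [3,3])
  i=4: ✓ (rhs at j=4)
  i=5: ✗ (lhs fails at k=5 before rhs at j=6)
  i=6: ✓ (rhs at j=6)
  i=7: ✓ (rhs at j=7)
  i=8: ✗ (no rhs in [8,9])
  i=9: ✗ (lhs fails at k=9 before rhs at j=10)
  i=10: ✓ (rhs at j=10)
Positions where it holds: {0, 1, 2, 3, 4, 6, 7, 10} → 8.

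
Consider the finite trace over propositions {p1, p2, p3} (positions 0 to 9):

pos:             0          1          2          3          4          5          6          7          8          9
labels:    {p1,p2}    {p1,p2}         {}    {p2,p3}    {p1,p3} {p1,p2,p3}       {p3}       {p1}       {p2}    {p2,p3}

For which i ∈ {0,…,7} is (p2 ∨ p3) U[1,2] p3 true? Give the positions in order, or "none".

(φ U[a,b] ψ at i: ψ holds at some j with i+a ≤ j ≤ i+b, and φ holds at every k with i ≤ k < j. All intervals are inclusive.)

Evaluate at each i in [0,7]:
  i=0: ✗ (no rhs in [1,2])
  i=1: ✗ (lhs fails at k=2 before rhs at j=3)
  i=2: ✗ (lhs fails at k=2 before rhs at j=3)
  i=3: ✓ (rhs at j=4; lhs holds on [3,3])
  i=4: ✓ (rhs at j=5; lhs holds on [4,4])
  i=5: ✓ (rhs at j=6; lhs holds on [5,5])
  i=6: ✗ (no rhs in [7,8])
  i=7: ✗ (lhs fails at k=7 before rhs at j=9)

3, 4, 5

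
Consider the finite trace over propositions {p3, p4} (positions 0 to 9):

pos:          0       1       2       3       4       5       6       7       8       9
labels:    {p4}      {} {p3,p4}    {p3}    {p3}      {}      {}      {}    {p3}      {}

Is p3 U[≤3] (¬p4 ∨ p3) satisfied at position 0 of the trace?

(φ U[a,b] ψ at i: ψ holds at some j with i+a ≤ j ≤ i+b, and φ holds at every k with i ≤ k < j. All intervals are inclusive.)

Need some j in [0,3] with (¬p4 ∨ p3), and p3 at every k in [0,j-1].
  j=0: (¬p4 ∨ p3) false.
  j=1: (¬p4 ∨ p3) holds, but p3 fails at k=0 → not this j.
  j=2: (¬p4 ∨ p3) holds, but p3 fails at k=0 → not this j.
  j=3: (¬p4 ∨ p3) holds, but p3 fails at k=0 → not this j.
No j in the window works → until fails.

False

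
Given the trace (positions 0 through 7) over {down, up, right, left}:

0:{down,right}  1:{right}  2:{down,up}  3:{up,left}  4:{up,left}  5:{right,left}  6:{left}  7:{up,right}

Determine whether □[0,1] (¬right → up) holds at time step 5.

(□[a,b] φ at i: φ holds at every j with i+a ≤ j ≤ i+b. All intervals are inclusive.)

No

Check (¬right → up) at every j in [5,6]:
  j=5: antecedent false → ✓
  j=6: antecedent true; consequent false → ✗
Fails at j=6 → formula fails.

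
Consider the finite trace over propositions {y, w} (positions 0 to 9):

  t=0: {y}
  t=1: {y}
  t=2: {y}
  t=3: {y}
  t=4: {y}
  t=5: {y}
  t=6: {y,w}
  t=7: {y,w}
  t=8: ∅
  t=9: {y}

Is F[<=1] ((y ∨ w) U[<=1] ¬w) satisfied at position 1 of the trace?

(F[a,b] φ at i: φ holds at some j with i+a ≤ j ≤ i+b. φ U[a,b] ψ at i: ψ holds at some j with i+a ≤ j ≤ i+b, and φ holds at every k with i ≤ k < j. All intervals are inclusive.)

Check ((y ∨ w) U[<=1] ¬w) at each j in [1,2]:
  j=1: holds
  j=2: holds
Found at j=1 → formula holds.

True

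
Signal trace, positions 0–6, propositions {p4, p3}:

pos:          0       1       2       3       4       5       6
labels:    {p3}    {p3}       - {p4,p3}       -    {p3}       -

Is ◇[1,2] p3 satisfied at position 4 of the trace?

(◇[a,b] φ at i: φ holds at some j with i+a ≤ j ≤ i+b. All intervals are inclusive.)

Yes

Check p3 at each j in [5,6]:
  j=5: true
  j=6: false
Found at j=5 → formula holds.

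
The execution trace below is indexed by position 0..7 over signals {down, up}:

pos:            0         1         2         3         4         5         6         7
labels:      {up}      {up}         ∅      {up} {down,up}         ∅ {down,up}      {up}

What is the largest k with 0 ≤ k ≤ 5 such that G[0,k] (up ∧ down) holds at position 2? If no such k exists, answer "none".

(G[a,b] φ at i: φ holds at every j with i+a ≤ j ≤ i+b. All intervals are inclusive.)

(up ∧ down) must hold from j=2 onward; find where it first fails.
  j=2: fails → no k works.

none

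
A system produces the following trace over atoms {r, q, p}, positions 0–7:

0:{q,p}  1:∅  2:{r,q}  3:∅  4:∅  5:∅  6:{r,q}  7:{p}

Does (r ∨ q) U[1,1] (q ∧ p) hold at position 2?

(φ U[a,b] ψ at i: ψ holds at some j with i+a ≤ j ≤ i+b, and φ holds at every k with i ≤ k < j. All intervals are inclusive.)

Need some j in [3,3] with (q ∧ p), and (r ∨ q) at every k in [2,j-1].
  j=3: (q ∧ p) false.
No j in the window works → until fails.

False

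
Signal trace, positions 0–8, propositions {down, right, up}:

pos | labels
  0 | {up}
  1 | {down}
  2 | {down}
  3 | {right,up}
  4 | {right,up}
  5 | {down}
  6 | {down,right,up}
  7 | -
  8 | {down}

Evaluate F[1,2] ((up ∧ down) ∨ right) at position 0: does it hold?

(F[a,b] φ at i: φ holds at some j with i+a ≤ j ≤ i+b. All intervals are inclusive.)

Does not hold

Check ((up ∧ down) ∨ right) at each j in [1,2]:
  j=1: false
  j=2: false
No position in the window satisfies it → formula fails.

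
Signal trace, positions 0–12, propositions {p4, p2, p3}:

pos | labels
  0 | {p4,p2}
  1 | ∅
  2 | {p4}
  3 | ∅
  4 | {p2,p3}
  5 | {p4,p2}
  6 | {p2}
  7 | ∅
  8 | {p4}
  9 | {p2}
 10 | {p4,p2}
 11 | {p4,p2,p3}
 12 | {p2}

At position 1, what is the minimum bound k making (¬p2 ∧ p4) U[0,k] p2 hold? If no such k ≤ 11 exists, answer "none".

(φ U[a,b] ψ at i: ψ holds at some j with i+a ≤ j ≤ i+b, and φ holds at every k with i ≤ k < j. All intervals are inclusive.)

none

Need earliest j ≥ 1 with p2, and (¬p2 ∧ p4) at every k in [1,j-1].
  j=1: rhs fails.
  j=2: rhs fails.
  j=3: rhs fails.
  j=4: rhs holds but lhs fails at k=1.
  j=5: rhs holds but lhs fails at k=1.
  j=6: rhs holds but lhs fails at k=1.
  j=7: rhs fails.
  j=8: rhs fails.
  j=9: rhs holds but lhs fails at k=1.
  j=10: rhs holds but lhs fails at k=1.
  j=11: rhs holds but lhs fails at k=1.
  j=12: rhs holds but lhs fails at k=1.
No witness within the range → none.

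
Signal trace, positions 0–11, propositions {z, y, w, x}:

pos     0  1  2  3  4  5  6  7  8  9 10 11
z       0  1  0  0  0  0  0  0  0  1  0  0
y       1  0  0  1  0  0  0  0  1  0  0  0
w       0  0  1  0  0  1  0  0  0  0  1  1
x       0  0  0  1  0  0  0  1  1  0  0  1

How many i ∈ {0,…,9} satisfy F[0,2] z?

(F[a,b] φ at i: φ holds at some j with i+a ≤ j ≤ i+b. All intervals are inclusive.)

Evaluate at each i in [0,9]:
  i=0: ✓ (witness j=1)
  i=1: ✓ (witness j=1)
  i=2: ✗ (none in [2,4])
  i=3: ✗ (none in [3,5])
  i=4: ✗ (none in [4,6])
  i=5: ✗ (none in [5,7])
  i=6: ✗ (none in [6,8])
  i=7: ✓ (witness j=9)
  i=8: ✓ (witness j=9)
  i=9: ✓ (witness j=9)
Positions where it holds: {0, 1, 7, 8, 9} → 5.

5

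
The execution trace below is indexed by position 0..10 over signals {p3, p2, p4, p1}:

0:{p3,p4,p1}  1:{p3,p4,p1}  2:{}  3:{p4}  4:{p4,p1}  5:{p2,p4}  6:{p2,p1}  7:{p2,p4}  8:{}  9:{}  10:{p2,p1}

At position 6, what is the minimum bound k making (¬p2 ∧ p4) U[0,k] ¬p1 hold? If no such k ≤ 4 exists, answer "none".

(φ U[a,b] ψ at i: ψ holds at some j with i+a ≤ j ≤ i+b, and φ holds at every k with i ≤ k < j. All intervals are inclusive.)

none

Need earliest j ≥ 6 with ¬p1, and (¬p2 ∧ p4) at every k in [6,j-1].
  j=6: rhs fails.
  j=7: rhs holds but lhs fails at k=6.
  j=8: rhs holds but lhs fails at k=6.
  j=9: rhs holds but lhs fails at k=6.
  j=10: rhs fails.
No witness within the range → none.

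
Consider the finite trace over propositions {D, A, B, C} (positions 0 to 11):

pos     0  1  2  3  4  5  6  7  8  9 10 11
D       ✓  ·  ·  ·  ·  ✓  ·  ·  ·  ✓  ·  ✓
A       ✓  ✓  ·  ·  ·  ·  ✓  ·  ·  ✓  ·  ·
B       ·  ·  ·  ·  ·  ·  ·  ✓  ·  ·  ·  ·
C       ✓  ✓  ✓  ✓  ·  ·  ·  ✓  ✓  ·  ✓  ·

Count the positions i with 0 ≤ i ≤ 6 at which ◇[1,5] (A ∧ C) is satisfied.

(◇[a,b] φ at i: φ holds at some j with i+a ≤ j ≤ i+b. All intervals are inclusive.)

1

Evaluate at each i in [0,6]:
  i=0: ✓ (witness j=1)
  i=1: ✗ (none in [2,6])
  i=2: ✗ (none in [3,7])
  i=3: ✗ (none in [4,8])
  i=4: ✗ (none in [5,9])
  i=5: ✗ (none in [6,10])
  i=6: ✗ (none in [7,11])
Positions where it holds: {0} → 1.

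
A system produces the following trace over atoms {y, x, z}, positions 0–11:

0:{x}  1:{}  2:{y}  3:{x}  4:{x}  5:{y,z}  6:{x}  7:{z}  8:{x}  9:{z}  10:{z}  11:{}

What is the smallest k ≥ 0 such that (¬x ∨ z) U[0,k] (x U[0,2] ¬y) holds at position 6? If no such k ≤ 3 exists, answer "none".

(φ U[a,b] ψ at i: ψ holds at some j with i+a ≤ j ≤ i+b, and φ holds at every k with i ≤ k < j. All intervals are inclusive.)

0

Need earliest j ≥ 6 with (x U[0,2] ¬y), and (¬x ∨ z) at every k in [6,j-1].
  j=6: rhs holds (empty prefix). k = 0.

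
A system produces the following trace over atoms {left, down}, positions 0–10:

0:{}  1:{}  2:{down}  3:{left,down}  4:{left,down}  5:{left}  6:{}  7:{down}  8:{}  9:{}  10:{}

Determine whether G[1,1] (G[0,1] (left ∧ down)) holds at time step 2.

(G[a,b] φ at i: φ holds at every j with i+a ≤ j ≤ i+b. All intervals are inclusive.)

True

Check G[0,1] (left ∧ down) at every j in [3,3]:
  j=3: holds on [3,4]
All positions satisfy it → formula holds.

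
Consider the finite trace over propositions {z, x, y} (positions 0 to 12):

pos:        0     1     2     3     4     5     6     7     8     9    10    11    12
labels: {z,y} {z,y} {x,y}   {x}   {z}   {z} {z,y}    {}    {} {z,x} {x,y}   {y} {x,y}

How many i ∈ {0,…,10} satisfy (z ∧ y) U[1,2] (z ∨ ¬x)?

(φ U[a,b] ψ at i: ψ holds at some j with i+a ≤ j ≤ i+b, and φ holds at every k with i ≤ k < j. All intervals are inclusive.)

2

Evaluate at each i in [0,10]:
  i=0: ✓ (rhs at j=1; lhs holds on [0,0])
  i=1: ✗ (no rhs in [2,3])
  i=2: ✗ (lhs fails at k=2 before rhs at j=4)
  i=3: ✗ (lhs fails at k=3 before rhs at j=4)
  i=4: ✗ (lhs fails at k=4 before rhs at j=5)
  i=5: ✗ (lhs fails at k=5 before rhs at j=6)
  i=6: ✓ (rhs at j=7; lhs holds on [6,6])
  i=7: ✗ (lhs fails at k=7 before rhs at j=8)
  i=8: ✗ (lhs fails at k=8 before rhs at j=9)
  i=9: ✗ (lhs fails at k=9 before rhs at j=11)
  i=10: ✗ (lhs fails at k=10 before rhs at j=11)
Positions where it holds: {0, 6} → 2.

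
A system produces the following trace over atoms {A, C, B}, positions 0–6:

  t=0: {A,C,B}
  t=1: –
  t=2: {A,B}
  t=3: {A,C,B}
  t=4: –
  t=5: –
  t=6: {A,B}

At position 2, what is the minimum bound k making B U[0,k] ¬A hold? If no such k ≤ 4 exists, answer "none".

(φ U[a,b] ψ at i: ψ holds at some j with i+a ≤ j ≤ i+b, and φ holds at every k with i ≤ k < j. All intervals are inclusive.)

2

Need earliest j ≥ 2 with ¬A, and B at every k in [2,j-1].
  j=2: rhs fails.
  j=3: rhs fails.
  j=4: rhs holds; lhs holds on [2,3]. k = 2.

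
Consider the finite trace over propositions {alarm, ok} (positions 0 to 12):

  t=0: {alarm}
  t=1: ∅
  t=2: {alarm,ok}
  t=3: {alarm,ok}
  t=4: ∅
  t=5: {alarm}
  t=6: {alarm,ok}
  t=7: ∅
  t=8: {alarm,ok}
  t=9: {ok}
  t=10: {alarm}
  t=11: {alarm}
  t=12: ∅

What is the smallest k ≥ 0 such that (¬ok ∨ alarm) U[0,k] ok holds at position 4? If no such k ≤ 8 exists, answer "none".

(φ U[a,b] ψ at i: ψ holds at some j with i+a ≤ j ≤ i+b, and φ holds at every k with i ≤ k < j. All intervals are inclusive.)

2

Need earliest j ≥ 4 with ok, and (¬ok ∨ alarm) at every k in [4,j-1].
  j=4: rhs fails.
  j=5: rhs fails.
  j=6: rhs holds; lhs holds on [4,5]. k = 2.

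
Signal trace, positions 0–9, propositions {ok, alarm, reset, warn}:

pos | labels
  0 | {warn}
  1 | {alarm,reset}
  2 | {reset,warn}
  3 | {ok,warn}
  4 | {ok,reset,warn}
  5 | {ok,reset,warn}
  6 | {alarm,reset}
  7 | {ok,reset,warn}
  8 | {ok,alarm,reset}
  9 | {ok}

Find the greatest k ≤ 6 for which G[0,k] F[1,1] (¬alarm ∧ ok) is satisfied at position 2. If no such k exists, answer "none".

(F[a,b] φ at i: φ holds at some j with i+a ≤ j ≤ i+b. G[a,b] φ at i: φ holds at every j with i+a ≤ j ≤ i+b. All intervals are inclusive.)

F[1,1] (¬alarm ∧ ok) must hold from j=2 onward; find where it first fails.
  j=2: holds
  j=3: holds
  j=4: holds
  j=5: fails
Holds on [2,4], so largest k = 2.

2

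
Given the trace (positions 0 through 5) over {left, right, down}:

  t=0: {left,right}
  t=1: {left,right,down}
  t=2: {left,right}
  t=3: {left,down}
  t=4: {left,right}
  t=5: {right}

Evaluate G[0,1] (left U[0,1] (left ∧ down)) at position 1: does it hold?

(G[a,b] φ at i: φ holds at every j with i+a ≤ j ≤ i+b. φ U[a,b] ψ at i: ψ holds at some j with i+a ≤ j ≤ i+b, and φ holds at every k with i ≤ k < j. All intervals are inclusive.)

Check (left U[0,1] (left ∧ down)) at every j in [1,2]:
  j=1: holds
  j=2: holds
All positions satisfy it → formula holds.

Yes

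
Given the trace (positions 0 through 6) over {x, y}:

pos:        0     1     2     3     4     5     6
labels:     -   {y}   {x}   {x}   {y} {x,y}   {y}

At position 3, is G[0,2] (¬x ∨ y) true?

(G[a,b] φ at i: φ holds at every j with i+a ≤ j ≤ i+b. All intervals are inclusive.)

Check (¬x ∨ y) at every j in [3,5]:
  j=3: false
  j=4: true
  j=5: true
Fails at j=3 → formula fails.

False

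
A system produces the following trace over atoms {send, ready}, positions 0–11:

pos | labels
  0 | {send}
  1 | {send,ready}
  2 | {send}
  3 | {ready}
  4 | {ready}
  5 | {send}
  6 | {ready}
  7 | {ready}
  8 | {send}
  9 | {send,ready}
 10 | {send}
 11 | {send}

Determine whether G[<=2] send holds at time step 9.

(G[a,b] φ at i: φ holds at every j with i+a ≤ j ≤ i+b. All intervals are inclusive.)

Check send at every j in [9,11]:
  j=9: true
  j=10: true
  j=11: true
All positions satisfy it → formula holds.

Holds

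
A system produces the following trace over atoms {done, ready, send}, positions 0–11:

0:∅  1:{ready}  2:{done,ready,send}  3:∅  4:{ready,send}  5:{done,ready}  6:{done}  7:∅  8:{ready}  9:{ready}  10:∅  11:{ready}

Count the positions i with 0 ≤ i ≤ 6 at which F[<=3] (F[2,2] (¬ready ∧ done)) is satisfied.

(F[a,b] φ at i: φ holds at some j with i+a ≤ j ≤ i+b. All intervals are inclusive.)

Evaluate at each i in [0,6]:
  i=0: ✗ (none in [0,3])
  i=1: ✓ (witness j=4)
  i=2: ✓ (witness j=4)
  i=3: ✓ (witness j=4)
  i=4: ✓ (witness j=4)
  i=5: ✗ (none in [5,8])
  i=6: ✗ (none in [6,9])
Positions where it holds: {1, 2, 3, 4} → 4.

4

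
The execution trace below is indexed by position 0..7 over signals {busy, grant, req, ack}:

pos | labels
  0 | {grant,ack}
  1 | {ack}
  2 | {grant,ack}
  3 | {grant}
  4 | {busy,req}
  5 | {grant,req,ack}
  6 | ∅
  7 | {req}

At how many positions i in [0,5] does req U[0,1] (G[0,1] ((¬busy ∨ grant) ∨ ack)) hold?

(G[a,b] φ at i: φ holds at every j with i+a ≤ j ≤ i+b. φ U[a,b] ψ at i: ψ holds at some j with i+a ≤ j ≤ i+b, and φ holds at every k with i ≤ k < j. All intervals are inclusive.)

Evaluate at each i in [0,5]:
  i=0: ✓ (rhs at j=0)
  i=1: ✓ (rhs at j=1)
  i=2: ✓ (rhs at j=2)
  i=3: ✗ (no rhs in [3,4])
  i=4: ✓ (rhs at j=5; lhs holds on [4,4])
  i=5: ✓ (rhs at j=5)
Positions where it holds: {0, 1, 2, 4, 5} → 5.

5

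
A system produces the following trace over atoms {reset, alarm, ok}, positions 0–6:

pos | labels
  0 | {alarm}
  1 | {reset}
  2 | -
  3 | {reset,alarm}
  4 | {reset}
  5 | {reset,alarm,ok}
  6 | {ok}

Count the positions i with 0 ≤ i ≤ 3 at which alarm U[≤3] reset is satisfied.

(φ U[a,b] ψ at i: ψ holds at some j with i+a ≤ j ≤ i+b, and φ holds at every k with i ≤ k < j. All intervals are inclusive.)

3

Evaluate at each i in [0,3]:
  i=0: ✓ (rhs at j=1; lhs holds on [0,0])
  i=1: ✓ (rhs at j=1)
  i=2: ✗ (lhs fails at k=2 before rhs at j=3)
  i=3: ✓ (rhs at j=3)
Positions where it holds: {0, 1, 3} → 3.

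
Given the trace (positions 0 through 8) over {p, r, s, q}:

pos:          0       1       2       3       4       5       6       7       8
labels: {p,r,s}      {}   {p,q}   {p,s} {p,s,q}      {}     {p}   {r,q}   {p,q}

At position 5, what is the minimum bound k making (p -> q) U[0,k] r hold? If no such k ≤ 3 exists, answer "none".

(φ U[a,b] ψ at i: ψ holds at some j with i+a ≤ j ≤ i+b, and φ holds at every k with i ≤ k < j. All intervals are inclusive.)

Need earliest j ≥ 5 with r, and (p -> q) at every k in [5,j-1].
  j=5: rhs fails.
  j=6: rhs fails.
  j=7: rhs holds but lhs fails at k=6.
  j=8: rhs fails.
No witness within the range → none.

none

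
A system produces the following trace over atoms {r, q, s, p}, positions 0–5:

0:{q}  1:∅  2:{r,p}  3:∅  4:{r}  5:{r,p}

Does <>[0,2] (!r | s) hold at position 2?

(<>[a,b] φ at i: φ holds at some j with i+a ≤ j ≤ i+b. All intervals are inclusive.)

Check (!r | s) at each j in [2,4]:
  j=2: false
  j=3: true
  j=4: false
Found at j=3 → formula holds.

Yes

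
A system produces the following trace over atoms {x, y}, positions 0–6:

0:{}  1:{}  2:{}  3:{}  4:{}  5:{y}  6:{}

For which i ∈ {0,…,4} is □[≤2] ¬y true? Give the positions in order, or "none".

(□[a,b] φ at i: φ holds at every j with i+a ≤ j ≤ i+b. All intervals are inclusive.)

0, 1, 2

Evaluate at each i in [0,4]:
  i=0: ✓ (all of [0,2])
  i=1: ✓ (all of [1,3])
  i=2: ✓ (all of [2,4])
  i=3: ✗ (fails at j=5)
  i=4: ✗ (fails at j=5)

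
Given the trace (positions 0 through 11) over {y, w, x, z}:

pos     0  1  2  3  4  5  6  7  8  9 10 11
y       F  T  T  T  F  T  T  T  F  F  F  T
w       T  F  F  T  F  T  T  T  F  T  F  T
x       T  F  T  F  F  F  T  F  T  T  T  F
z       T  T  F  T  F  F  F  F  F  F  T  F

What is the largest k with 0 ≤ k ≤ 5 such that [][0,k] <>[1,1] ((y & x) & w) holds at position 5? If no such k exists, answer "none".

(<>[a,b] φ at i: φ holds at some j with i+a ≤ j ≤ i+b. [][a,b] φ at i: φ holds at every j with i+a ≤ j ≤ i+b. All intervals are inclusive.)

<>[1,1] ((y & x) & w) must hold from j=5 onward; find where it first fails.
  j=5: holds
  j=6: fails
Holds on [5,5], so largest k = 0.

0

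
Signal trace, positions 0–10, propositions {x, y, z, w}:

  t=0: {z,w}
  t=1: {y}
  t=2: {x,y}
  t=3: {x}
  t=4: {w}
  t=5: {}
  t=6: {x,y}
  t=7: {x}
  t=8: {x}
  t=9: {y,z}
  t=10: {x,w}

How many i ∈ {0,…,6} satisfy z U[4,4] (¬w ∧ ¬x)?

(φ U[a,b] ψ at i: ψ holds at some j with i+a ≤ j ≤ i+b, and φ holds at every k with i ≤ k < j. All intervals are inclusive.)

Evaluate at each i in [0,6]:
  i=0: ✗ (no rhs in [4,4])
  i=1: ✗ (lhs fails at k=1 before rhs at j=5)
  i=2: ✗ (no rhs in [6,6])
  i=3: ✗ (no rhs in [7,7])
  i=4: ✗ (no rhs in [8,8])
  i=5: ✗ (lhs fails at k=5 before rhs at j=9)
  i=6: ✗ (no rhs in [10,10])
Positions where it holds: {} → 0.

0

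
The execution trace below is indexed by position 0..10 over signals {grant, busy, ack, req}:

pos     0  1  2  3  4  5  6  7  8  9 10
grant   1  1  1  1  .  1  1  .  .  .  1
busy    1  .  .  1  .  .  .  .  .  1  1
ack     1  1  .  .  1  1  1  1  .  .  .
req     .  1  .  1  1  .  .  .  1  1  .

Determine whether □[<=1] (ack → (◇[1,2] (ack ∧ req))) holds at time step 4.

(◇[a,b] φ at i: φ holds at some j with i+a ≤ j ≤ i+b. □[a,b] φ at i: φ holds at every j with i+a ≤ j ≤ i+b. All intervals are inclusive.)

No

Check (ack → (◇[1,2] (ack ∧ req))) at every j in [4,5]:
  j=4: antecedent true; consequent fails (none in [5,6]) → ✗
  j=5: antecedent true; consequent fails (none in [6,7]) → ✗
Fails at j=4 → formula fails.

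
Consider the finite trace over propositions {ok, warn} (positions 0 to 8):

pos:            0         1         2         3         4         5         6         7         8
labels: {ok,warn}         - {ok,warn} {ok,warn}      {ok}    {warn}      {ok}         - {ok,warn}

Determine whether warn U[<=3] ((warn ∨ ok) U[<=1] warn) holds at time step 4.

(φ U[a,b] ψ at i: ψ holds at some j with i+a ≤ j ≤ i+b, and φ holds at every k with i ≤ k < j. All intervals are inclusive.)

Yes

Need some j in [4,7] with ((warn ∨ ok) U[<=1] warn), and warn at every k in [4,j-1].
  j=4: ((warn ∨ ok) U[<=1] warn) holds; no prefix to check → satisfied.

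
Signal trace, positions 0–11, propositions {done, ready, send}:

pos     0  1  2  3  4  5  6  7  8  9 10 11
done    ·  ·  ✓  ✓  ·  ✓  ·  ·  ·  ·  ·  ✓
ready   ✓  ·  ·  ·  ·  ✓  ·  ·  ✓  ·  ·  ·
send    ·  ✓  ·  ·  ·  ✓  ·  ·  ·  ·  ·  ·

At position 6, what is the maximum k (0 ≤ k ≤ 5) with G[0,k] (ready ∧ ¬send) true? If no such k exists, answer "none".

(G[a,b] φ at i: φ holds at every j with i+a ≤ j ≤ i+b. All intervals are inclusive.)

(ready ∧ ¬send) must hold from j=6 onward; find where it first fails.
  j=6: fails → no k works.

none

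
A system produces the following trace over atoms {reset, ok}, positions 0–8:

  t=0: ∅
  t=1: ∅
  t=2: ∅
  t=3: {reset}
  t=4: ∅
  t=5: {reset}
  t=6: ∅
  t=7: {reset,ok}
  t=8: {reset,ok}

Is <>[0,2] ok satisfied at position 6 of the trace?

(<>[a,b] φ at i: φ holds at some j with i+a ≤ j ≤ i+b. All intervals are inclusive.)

True

Check ok at each j in [6,8]:
  j=6: false
  j=7: true
  j=8: true
Found at j=7 → formula holds.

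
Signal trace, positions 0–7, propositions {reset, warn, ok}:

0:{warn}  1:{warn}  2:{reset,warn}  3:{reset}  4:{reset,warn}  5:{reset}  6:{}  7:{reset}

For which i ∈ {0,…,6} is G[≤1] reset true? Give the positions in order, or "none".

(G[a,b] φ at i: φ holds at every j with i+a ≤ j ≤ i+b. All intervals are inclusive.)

Evaluate at each i in [0,6]:
  i=0: ✗ (fails at j=0)
  i=1: ✗ (fails at j=1)
  i=2: ✓ (all of [2,3])
  i=3: ✓ (all of [3,4])
  i=4: ✓ (all of [4,5])
  i=5: ✗ (fails at j=6)
  i=6: ✗ (fails at j=6)

2, 3, 4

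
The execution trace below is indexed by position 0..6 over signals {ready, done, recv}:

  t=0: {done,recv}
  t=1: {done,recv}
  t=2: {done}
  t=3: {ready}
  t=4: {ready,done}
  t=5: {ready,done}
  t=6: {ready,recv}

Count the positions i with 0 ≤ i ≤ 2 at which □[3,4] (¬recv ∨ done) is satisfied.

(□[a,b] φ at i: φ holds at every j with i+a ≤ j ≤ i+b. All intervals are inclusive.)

Evaluate at each i in [0,2]:
  i=0: ✓ (all of [3,4])
  i=1: ✓ (all of [4,5])
  i=2: ✗ (fails at j=6)
Positions where it holds: {0, 1} → 2.

2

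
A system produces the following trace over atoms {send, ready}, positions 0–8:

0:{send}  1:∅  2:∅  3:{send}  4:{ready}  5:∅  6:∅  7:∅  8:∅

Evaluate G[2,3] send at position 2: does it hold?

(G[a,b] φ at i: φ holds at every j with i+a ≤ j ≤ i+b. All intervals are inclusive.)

Does not hold

Check send at every j in [4,5]:
  j=4: false
  j=5: false
Fails at j=4 → formula fails.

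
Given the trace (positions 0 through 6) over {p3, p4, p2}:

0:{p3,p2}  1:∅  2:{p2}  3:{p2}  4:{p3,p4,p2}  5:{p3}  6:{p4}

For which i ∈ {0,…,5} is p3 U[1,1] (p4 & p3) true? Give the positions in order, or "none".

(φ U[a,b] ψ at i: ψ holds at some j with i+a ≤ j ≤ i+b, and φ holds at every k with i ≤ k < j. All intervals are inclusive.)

none

Evaluate at each i in [0,5]:
  i=0: ✗ (no rhs in [1,1])
  i=1: ✗ (no rhs in [2,2])
  i=2: ✗ (no rhs in [3,3])
  i=3: ✗ (lhs fails at k=3 before rhs at j=4)
  i=4: ✗ (no rhs in [5,5])
  i=5: ✗ (no rhs in [6,6])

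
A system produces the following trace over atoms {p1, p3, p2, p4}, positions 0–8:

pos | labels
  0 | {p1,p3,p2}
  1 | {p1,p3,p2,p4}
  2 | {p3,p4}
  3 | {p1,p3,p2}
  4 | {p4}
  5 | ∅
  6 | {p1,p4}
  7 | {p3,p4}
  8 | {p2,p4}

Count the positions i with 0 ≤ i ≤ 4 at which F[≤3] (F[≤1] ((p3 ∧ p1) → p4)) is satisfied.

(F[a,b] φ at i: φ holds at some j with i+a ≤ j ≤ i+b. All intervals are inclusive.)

5

Evaluate at each i in [0,4]:
  i=0: ✓ (witness j=0)
  i=1: ✓ (witness j=1)
  i=2: ✓ (witness j=2)
  i=3: ✓ (witness j=3)
  i=4: ✓ (witness j=4)
Positions where it holds: {0, 1, 2, 3, 4} → 5.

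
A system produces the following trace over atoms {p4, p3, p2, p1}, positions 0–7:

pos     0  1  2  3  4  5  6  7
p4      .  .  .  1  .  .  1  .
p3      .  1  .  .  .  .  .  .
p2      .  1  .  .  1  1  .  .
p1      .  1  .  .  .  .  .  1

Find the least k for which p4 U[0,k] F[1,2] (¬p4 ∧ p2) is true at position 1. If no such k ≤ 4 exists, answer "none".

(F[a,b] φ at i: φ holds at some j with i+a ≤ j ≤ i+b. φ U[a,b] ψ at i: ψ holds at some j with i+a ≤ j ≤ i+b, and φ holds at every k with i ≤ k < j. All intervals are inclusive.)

none

Need earliest j ≥ 1 with F[1,2] (¬p4 ∧ p2), and p4 at every k in [1,j-1].
  j=1: rhs fails.
  j=2: rhs holds but lhs fails at k=1.
  j=3: rhs holds but lhs fails at k=1.
  j=4: rhs holds but lhs fails at k=1.
  j=5: rhs fails.
No witness within the range → none.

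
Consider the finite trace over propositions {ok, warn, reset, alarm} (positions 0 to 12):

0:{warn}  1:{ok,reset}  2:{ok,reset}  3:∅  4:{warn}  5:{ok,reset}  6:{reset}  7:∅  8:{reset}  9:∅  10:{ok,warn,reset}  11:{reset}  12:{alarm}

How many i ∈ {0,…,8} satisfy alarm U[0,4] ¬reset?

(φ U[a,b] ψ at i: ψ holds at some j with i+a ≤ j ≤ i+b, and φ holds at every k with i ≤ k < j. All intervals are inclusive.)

Evaluate at each i in [0,8]:
  i=0: ✓ (rhs at j=0)
  i=1: ✗ (lhs fails at k=1 before rhs at j=3)
  i=2: ✗ (lhs fails at k=2 before rhs at j=3)
  i=3: ✓ (rhs at j=3)
  i=4: ✓ (rhs at j=4)
  i=5: ✗ (lhs fails at k=5 before rhs at j=7)
  i=6: ✗ (lhs fails at k=6 before rhs at j=7)
  i=7: ✓ (rhs at j=7)
  i=8: ✗ (lhs fails at k=8 before rhs at j=9)
Positions where it holds: {0, 3, 4, 7} → 4.

4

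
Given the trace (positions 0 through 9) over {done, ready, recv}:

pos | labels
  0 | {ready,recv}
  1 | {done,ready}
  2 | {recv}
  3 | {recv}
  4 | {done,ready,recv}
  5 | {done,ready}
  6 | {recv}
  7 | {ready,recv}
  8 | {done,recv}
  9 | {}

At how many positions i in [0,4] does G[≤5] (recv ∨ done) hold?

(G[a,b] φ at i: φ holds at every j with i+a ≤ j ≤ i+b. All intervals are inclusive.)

Evaluate at each i in [0,4]:
  i=0: ✓ (all of [0,5])
  i=1: ✓ (all of [1,6])
  i=2: ✓ (all of [2,7])
  i=3: ✓ (all of [3,8])
  i=4: ✗ (fails at j=9)
Positions where it holds: {0, 1, 2, 3} → 4.

4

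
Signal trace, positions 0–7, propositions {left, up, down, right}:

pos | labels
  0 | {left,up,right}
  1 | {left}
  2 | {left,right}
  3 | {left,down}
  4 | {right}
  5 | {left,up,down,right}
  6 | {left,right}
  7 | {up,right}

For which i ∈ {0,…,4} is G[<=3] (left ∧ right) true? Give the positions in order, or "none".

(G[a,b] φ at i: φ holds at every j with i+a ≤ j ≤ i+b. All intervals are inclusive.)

Evaluate at each i in [0,4]:
  i=0: ✗ (fails at j=1)
  i=1: ✗ (fails at j=1)
  i=2: ✗ (fails at j=3)
  i=3: ✗ (fails at j=3)
  i=4: ✗ (fails at j=4)

none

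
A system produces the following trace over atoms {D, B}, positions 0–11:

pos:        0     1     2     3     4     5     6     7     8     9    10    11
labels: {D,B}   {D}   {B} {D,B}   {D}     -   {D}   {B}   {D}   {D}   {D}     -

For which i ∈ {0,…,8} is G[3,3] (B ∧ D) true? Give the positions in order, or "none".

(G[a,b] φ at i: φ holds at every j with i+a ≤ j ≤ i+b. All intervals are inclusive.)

0

Evaluate at each i in [0,8]:
  i=0: ✓ (all of [3,3])
  i=1: ✗ (fails at j=4)
  i=2: ✗ (fails at j=5)
  i=3: ✗ (fails at j=6)
  i=4: ✗ (fails at j=7)
  i=5: ✗ (fails at j=8)
  i=6: ✗ (fails at j=9)
  i=7: ✗ (fails at j=10)
  i=8: ✗ (fails at j=11)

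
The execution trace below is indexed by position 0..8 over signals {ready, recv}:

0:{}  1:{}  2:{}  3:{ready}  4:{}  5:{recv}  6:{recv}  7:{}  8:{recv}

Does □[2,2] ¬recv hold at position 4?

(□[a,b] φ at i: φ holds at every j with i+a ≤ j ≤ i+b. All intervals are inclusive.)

No

Check ¬recv at every j in [6,6]:
  j=6: false
Fails at j=6 → formula fails.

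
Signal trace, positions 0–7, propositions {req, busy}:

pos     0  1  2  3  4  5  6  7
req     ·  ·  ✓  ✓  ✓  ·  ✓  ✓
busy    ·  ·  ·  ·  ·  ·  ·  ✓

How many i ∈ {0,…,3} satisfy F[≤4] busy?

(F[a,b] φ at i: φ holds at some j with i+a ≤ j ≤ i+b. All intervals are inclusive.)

Evaluate at each i in [0,3]:
  i=0: ✗ (none in [0,4])
  i=1: ✗ (none in [1,5])
  i=2: ✗ (none in [2,6])
  i=3: ✓ (witness j=7)
Positions where it holds: {3} → 1.

1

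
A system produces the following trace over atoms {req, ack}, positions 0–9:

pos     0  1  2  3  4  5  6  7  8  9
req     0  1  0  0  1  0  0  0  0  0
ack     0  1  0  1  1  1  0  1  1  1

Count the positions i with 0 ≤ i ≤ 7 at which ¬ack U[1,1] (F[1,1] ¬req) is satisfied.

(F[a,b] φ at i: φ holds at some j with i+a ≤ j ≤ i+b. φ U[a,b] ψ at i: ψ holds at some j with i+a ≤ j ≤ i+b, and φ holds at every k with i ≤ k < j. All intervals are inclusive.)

2

Evaluate at each i in [0,7]:
  i=0: ✓ (rhs at j=1; lhs holds on [0,0])
  i=1: ✗ (lhs fails at k=1 before rhs at j=2)
  i=2: ✗ (no rhs in [3,3])
  i=3: ✗ (lhs fails at k=3 before rhs at j=4)
  i=4: ✗ (lhs fails at k=4 before rhs at j=5)
  i=5: ✗ (lhs fails at k=5 before rhs at j=6)
  i=6: ✓ (rhs at j=7; lhs holds on [6,6])
  i=7: ✗ (lhs fails at k=7 before rhs at j=8)
Positions where it holds: {0, 6} → 2.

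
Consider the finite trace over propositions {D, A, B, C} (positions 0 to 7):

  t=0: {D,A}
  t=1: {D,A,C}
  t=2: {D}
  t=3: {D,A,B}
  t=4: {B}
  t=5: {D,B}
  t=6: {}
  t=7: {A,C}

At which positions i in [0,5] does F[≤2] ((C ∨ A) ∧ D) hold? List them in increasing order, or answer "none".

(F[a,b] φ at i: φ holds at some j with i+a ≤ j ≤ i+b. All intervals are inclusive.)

0, 1, 2, 3

Evaluate at each i in [0,5]:
  i=0: ✓ (witness j=0)
  i=1: ✓ (witness j=1)
  i=2: ✓ (witness j=3)
  i=3: ✓ (witness j=3)
  i=4: ✗ (none in [4,6])
  i=5: ✗ (none in [5,7])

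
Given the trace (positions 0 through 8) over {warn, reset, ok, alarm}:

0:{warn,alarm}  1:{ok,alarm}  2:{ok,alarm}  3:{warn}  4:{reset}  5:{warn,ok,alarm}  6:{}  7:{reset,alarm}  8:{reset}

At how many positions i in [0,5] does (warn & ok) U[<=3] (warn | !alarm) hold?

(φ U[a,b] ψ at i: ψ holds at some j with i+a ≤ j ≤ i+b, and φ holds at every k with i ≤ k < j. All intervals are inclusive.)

Evaluate at each i in [0,5]:
  i=0: ✓ (rhs at j=0)
  i=1: ✗ (lhs fails at k=1 before rhs at j=3)
  i=2: ✗ (lhs fails at k=2 before rhs at j=3)
  i=3: ✓ (rhs at j=3)
  i=4: ✓ (rhs at j=4)
  i=5: ✓ (rhs at j=5)
Positions where it holds: {0, 3, 4, 5} → 4.

4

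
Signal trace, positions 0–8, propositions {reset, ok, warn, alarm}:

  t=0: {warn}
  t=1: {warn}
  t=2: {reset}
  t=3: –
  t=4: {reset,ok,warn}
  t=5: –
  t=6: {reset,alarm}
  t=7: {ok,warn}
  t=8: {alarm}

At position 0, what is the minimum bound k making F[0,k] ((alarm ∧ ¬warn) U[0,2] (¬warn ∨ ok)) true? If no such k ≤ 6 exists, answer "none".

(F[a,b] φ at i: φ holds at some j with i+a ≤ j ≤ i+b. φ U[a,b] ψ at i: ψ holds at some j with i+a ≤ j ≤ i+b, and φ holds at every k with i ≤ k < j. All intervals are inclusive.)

2

Scan j = 0,1,… for ((alarm ∧ ¬warn) U[0,2] (¬warn ∨ ok)):
  j=0: fails
  j=1: fails
  j=2: holds
First hit at j=2, so smallest k = 2-0 = 2.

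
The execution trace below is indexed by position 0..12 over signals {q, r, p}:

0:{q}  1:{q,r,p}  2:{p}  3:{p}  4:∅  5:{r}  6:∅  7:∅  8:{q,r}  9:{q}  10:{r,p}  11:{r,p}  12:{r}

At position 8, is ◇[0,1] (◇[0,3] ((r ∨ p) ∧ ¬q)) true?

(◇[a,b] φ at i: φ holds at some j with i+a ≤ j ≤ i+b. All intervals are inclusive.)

Check ◇[0,3] ((r ∨ p) ∧ ¬q) at each j in [8,9]:
  j=8: holds (witness at 10)
  j=9: holds (witness at 10)
Found at j=8 → formula holds.

Yes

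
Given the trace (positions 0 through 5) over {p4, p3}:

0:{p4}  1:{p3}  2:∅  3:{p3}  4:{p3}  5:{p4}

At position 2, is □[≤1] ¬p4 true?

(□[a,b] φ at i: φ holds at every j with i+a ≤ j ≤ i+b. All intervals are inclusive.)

Check ¬p4 at every j in [2,3]:
  j=2: true
  j=3: true
All positions satisfy it → formula holds.

Yes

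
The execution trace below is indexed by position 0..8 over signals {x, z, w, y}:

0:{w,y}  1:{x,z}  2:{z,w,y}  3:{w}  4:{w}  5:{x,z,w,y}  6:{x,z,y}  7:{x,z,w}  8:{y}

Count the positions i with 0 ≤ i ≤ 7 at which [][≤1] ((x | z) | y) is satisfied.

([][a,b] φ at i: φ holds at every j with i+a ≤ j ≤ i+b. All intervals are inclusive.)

Evaluate at each i in [0,7]:
  i=0: ✓ (all of [0,1])
  i=1: ✓ (all of [1,2])
  i=2: ✗ (fails at j=3)
  i=3: ✗ (fails at j=3)
  i=4: ✗ (fails at j=4)
  i=5: ✓ (all of [5,6])
  i=6: ✓ (all of [6,7])
  i=7: ✓ (all of [7,8])
Positions where it holds: {0, 1, 5, 6, 7} → 5.

5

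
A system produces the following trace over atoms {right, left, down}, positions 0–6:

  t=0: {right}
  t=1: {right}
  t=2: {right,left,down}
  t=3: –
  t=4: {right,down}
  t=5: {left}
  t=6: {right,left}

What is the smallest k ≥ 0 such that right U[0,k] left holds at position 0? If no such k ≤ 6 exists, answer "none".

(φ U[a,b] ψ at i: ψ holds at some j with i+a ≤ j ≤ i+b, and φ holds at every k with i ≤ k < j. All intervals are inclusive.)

2

Need earliest j ≥ 0 with left, and right at every k in [0,j-1].
  j=0: rhs fails.
  j=1: rhs fails.
  j=2: rhs holds; lhs holds on [0,1]. k = 2.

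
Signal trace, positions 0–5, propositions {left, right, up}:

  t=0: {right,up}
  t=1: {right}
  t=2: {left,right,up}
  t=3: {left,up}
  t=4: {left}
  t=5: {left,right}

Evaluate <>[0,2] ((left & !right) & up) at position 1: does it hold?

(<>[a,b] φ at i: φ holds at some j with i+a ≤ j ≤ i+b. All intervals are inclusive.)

Check ((left & !right) & up) at each j in [1,3]:
  j=1: false
  j=2: false
  j=3: true
Found at j=3 → formula holds.

True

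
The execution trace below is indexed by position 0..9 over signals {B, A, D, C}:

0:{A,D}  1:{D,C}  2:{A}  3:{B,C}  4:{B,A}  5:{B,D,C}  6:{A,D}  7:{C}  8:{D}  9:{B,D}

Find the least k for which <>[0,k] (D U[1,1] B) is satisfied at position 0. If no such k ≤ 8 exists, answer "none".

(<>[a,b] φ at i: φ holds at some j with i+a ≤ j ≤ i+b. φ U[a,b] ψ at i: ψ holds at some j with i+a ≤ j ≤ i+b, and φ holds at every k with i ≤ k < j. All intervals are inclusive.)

8

Scan j = 0,1,… for (D U[1,1] B):
  j=0: fails
  j=1: fails
  j=2: fails
  j=3: fails
  j=4: fails
  j=5: fails
  j=6: fails
  j=7: fails
  j=8: holds
First hit at j=8, so smallest k = 8-0 = 8.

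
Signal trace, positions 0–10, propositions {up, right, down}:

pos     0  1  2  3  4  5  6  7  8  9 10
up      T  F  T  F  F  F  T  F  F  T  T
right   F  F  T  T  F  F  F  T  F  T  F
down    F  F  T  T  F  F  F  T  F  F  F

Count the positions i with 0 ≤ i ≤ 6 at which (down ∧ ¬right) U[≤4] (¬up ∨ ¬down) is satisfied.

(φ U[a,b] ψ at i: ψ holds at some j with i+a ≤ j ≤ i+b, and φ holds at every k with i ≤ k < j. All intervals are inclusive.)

Evaluate at each i in [0,6]:
  i=0: ✓ (rhs at j=0)
  i=1: ✓ (rhs at j=1)
  i=2: ✗ (lhs fails at k=2 before rhs at j=3)
  i=3: ✓ (rhs at j=3)
  i=4: ✓ (rhs at j=4)
  i=5: ✓ (rhs at j=5)
  i=6: ✓ (rhs at j=6)
Positions where it holds: {0, 1, 3, 4, 5, 6} → 6.

6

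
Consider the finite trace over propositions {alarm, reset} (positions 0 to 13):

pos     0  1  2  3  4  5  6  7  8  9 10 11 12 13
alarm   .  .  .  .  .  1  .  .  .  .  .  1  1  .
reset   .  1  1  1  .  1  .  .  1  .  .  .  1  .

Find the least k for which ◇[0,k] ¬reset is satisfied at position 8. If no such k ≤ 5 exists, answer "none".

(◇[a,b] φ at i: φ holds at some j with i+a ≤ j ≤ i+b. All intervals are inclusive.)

1

Scan j = 8,9,… for ¬reset:
  j=8: fails
  j=9: holds
First hit at j=9, so smallest k = 9-8 = 1.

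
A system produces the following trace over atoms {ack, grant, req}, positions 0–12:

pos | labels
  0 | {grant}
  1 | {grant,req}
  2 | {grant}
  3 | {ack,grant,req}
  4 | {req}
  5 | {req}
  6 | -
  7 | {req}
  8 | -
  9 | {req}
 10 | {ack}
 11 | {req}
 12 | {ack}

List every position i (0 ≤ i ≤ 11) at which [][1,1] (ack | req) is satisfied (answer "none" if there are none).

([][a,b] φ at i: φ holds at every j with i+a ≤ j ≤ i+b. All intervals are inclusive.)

Evaluate at each i in [0,11]:
  i=0: ✓ (all of [1,1])
  i=1: ✗ (fails at j=2)
  i=2: ✓ (all of [3,3])
  i=3: ✓ (all of [4,4])
  i=4: ✓ (all of [5,5])
  i=5: ✗ (fails at j=6)
  i=6: ✓ (all of [7,7])
  i=7: ✗ (fails at j=8)
  i=8: ✓ (all of [9,9])
  i=9: ✓ (all of [10,10])
  i=10: ✓ (all of [11,11])
  i=11: ✓ (all of [12,12])

0, 2, 3, 4, 6, 8, 9, 10, 11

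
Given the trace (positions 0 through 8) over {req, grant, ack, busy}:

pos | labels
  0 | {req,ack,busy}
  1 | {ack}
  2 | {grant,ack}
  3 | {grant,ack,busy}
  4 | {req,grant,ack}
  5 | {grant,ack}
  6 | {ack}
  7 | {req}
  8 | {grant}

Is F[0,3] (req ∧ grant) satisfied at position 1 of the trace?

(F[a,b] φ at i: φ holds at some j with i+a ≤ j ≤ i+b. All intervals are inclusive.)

Check (req ∧ grant) at each j in [1,4]:
  j=1: false
  j=2: false
  j=3: false
  j=4: true
Found at j=4 → formula holds.

Yes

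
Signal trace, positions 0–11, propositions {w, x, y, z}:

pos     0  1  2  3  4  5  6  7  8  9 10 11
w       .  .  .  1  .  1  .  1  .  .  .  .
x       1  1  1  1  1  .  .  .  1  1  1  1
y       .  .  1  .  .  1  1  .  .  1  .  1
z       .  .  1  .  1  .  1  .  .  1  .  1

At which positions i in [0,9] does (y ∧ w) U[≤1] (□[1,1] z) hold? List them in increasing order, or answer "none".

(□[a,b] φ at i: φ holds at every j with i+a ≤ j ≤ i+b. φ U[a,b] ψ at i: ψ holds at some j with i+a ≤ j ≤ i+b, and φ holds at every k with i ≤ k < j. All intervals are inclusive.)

1, 3, 5, 8

Evaluate at each i in [0,9]:
  i=0: ✗ (lhs fails at k=0 before rhs at j=1)
  i=1: ✓ (rhs at j=1)
  i=2: ✗ (lhs fails at k=2 before rhs at j=3)
  i=3: ✓ (rhs at j=3)
  i=4: ✗ (lhs fails at k=4 before rhs at j=5)
  i=5: ✓ (rhs at j=5)
  i=6: ✗ (no rhs in [6,7])
  i=7: ✗ (lhs fails at k=7 before rhs at j=8)
  i=8: ✓ (rhs at j=8)
  i=9: ✗ (lhs fails at k=9 before rhs at j=10)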